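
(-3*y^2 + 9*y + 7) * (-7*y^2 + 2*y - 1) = 21*y^4 - 69*y^3 - 28*y^2 + 5*y - 7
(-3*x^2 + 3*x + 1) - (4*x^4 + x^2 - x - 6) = -4*x^4 - 4*x^2 + 4*x + 7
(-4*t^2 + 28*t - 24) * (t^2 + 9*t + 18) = -4*t^4 - 8*t^3 + 156*t^2 + 288*t - 432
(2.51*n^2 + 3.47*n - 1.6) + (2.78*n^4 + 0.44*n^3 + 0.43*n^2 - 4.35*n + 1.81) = 2.78*n^4 + 0.44*n^3 + 2.94*n^2 - 0.879999999999999*n + 0.21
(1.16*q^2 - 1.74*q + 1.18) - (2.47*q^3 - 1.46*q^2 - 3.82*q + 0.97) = -2.47*q^3 + 2.62*q^2 + 2.08*q + 0.21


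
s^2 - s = s*(s - 1)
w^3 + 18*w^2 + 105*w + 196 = (w + 4)*(w + 7)^2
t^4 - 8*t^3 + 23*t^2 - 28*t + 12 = (t - 3)*(t - 2)^2*(t - 1)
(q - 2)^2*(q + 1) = q^3 - 3*q^2 + 4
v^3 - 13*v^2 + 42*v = v*(v - 7)*(v - 6)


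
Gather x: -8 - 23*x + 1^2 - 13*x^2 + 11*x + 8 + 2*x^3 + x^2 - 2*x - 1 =2*x^3 - 12*x^2 - 14*x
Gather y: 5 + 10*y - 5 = 10*y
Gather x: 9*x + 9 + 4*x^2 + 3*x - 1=4*x^2 + 12*x + 8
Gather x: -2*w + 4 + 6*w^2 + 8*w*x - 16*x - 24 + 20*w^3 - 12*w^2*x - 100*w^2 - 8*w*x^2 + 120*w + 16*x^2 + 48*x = 20*w^3 - 94*w^2 + 118*w + x^2*(16 - 8*w) + x*(-12*w^2 + 8*w + 32) - 20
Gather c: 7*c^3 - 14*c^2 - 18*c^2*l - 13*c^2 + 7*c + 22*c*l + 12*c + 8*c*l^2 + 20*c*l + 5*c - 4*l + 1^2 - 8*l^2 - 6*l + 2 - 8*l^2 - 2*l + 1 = 7*c^3 + c^2*(-18*l - 27) + c*(8*l^2 + 42*l + 24) - 16*l^2 - 12*l + 4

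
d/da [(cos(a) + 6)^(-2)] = 2*sin(a)/(cos(a) + 6)^3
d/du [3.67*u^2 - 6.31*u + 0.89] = 7.34*u - 6.31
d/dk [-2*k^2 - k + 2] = -4*k - 1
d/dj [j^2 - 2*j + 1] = 2*j - 2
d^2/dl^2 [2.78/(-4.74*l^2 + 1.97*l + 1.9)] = (-124.919856*l^2 + 51.918168*l + 2.78*(9.48*l - 1.97)*(18.96*l - 3.94) + 50.07336)/(-4.74*l^2 + 1.97*l + 1.9)^3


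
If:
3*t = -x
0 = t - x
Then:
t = 0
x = 0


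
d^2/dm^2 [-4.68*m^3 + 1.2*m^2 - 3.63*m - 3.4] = 2.4 - 28.08*m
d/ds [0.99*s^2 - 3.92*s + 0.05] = 1.98*s - 3.92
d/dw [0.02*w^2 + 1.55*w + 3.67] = 0.04*w + 1.55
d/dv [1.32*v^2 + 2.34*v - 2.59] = 2.64*v + 2.34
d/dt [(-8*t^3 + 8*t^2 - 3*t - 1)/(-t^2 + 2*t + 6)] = (8*t^4 - 32*t^3 - 131*t^2 + 94*t - 16)/(t^4 - 4*t^3 - 8*t^2 + 24*t + 36)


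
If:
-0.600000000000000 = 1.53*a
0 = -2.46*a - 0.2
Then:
No Solution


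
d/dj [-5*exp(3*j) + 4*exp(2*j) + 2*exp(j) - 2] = (-15*exp(2*j) + 8*exp(j) + 2)*exp(j)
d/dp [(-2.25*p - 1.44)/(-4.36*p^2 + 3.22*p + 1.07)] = (-9.81*p^2 - 12.5568*p + 2.2293)/(19.0096*p^4 - 28.0784*p^3 + 1.038*p^2 + 6.8908*p + 1.1449)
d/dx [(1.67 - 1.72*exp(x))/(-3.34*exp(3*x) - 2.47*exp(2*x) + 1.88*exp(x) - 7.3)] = (-11.4896*exp(3*x) + 12.485*exp(2*x) + 8.2498*exp(x) + 9.4164)*exp(x)/(11.1556*exp(6*x) + 16.4996*exp(5*x) - 6.4575*exp(4*x) + 39.4768*exp(3*x) + 39.5964*exp(2*x) - 27.448*exp(x) + 53.29)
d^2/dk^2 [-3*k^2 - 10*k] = -6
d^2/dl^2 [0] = 0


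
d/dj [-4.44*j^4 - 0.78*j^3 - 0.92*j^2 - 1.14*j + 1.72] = -17.76*j^3 - 2.34*j^2 - 1.84*j - 1.14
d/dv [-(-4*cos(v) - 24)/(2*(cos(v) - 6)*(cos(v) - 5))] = 2*(cos(v)^2 + 12*cos(v) - 96)*sin(v)/((cos(v) - 6)^2*(cos(v) - 5)^2)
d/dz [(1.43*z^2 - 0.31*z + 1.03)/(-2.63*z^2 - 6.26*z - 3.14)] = (-9.7671*z^2 - 3.5626*z + 7.4212)/(6.9169*z^4 + 32.9276*z^3 + 55.704*z^2 + 39.3128*z + 9.8596)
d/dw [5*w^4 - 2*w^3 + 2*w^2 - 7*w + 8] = 20*w^3 - 6*w^2 + 4*w - 7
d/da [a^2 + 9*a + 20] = 2*a + 9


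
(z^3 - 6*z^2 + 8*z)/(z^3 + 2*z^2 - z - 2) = z*(z^2 - 6*z + 8)/(z^3 + 2*z^2 - z - 2)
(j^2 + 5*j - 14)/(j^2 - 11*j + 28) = (j^2 + 5*j - 14)/(j^2 - 11*j + 28)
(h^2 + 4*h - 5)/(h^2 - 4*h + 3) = (h + 5)/(h - 3)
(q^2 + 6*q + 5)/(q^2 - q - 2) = (q + 5)/(q - 2)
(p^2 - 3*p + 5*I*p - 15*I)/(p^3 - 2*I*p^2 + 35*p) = (p - 3)/(p*(p - 7*I))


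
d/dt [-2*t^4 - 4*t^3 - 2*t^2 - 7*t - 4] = -8*t^3 - 12*t^2 - 4*t - 7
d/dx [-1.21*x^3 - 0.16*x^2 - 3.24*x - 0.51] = -3.63*x^2 - 0.32*x - 3.24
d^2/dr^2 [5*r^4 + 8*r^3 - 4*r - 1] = 12*r*(5*r + 4)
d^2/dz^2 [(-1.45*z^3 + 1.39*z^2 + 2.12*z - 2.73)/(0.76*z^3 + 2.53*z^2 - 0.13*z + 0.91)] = (7.18184799999999*z^6 + 6.48751199999998*z^5 + 18.393672*z^4 - 62.34571*z^3 - 138.994674*z^2 - 19.773936*z + 15.281994)/(0.438976*z^9 + 4.383984*z^8 + 14.368788*z^7 + 16.271341*z^6 + 8.040669*z^5 + 17.06328*z^4 + 0.0900770000000002*z^3 + 6.331416*z^2 - 0.322959*z + 0.753571)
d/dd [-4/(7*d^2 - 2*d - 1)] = 8*(7*d - 1)/(-7*d^2 + 2*d + 1)^2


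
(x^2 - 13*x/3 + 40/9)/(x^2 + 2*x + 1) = (9*x^2 - 39*x + 40)/(9*(x^2 + 2*x + 1))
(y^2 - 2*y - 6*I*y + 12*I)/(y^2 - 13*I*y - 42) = (y - 2)/(y - 7*I)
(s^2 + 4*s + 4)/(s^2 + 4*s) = (s^2 + 4*s + 4)/(s*(s + 4))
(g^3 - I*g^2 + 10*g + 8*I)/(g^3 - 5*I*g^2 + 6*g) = (g^2 - 2*I*g + 8)/(g*(g - 6*I))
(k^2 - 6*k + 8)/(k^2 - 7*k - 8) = (-k^2 + 6*k - 8)/(-k^2 + 7*k + 8)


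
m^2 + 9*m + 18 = (m + 3)*(m + 6)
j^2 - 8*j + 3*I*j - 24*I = (j - 8)*(j + 3*I)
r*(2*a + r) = 2*a*r + r^2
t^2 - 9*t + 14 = (t - 7)*(t - 2)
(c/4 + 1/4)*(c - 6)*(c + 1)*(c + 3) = c^4/4 - c^3/4 - 23*c^2/4 - 39*c/4 - 9/2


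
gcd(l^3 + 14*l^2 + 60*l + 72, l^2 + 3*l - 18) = l + 6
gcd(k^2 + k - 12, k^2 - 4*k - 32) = k + 4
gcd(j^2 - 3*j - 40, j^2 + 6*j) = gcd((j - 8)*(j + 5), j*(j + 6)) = 1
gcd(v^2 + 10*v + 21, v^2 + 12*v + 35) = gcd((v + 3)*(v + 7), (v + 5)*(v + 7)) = v + 7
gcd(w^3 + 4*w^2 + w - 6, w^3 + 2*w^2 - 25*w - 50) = w + 2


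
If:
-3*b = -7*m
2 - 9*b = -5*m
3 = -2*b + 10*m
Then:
No Solution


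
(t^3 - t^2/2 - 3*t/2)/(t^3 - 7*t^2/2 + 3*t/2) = (2*t^2 - t - 3)/(2*t^2 - 7*t + 3)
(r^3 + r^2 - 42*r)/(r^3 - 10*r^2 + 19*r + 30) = r*(r + 7)/(r^2 - 4*r - 5)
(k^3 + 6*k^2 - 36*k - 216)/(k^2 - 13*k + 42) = (k^2 + 12*k + 36)/(k - 7)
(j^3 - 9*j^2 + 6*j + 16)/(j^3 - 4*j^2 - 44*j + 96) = (j + 1)/(j + 6)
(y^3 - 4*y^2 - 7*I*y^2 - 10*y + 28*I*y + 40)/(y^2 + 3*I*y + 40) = (y^2 - 2*y*(2 + I) + 8*I)/(y + 8*I)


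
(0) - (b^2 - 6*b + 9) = -b^2 + 6*b - 9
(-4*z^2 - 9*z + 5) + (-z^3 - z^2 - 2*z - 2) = -z^3 - 5*z^2 - 11*z + 3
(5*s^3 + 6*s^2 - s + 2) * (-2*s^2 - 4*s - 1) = -10*s^5 - 32*s^4 - 27*s^3 - 6*s^2 - 7*s - 2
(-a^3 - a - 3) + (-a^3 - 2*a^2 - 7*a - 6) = -2*a^3 - 2*a^2 - 8*a - 9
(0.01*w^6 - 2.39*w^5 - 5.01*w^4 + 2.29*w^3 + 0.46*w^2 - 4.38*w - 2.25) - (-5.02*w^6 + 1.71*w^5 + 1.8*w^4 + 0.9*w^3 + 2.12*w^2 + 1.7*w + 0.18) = 5.03*w^6 - 4.1*w^5 - 6.81*w^4 + 1.39*w^3 - 1.66*w^2 - 6.08*w - 2.43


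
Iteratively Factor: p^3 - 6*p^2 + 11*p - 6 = (p - 2)*(p^2 - 4*p + 3) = (p - 3)*(p - 2)*(p - 1)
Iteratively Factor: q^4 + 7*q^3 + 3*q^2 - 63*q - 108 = (q + 4)*(q^3 + 3*q^2 - 9*q - 27) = (q + 3)*(q + 4)*(q^2 - 9) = (q + 3)^2*(q + 4)*(q - 3)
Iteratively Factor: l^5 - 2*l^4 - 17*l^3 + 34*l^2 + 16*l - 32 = (l + 4)*(l^4 - 6*l^3 + 7*l^2 + 6*l - 8) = (l - 2)*(l + 4)*(l^3 - 4*l^2 - l + 4) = (l - 4)*(l - 2)*(l + 4)*(l^2 - 1) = (l - 4)*(l - 2)*(l - 1)*(l + 4)*(l + 1)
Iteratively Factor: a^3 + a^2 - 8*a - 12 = (a + 2)*(a^2 - a - 6) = (a + 2)^2*(a - 3)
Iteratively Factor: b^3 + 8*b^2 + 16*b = (b)*(b^2 + 8*b + 16) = b*(b + 4)*(b + 4)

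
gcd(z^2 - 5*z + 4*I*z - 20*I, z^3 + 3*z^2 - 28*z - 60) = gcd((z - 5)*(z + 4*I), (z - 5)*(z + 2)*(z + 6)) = z - 5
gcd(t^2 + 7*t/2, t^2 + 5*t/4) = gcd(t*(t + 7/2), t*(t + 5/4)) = t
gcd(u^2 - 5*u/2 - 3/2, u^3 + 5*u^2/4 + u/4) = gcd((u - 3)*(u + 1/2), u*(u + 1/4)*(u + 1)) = 1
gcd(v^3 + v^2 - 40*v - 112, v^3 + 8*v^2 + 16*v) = v^2 + 8*v + 16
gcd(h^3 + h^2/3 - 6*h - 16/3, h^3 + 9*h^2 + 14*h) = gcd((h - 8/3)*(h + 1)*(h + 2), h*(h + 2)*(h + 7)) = h + 2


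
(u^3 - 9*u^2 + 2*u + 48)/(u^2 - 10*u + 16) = (u^2 - u - 6)/(u - 2)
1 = 1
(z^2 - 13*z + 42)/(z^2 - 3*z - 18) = (z - 7)/(z + 3)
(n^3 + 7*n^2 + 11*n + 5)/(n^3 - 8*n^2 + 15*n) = (n^3 + 7*n^2 + 11*n + 5)/(n*(n^2 - 8*n + 15))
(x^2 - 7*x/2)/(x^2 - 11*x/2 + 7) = x/(x - 2)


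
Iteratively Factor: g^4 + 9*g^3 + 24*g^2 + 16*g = (g)*(g^3 + 9*g^2 + 24*g + 16) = g*(g + 4)*(g^2 + 5*g + 4) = g*(g + 1)*(g + 4)*(g + 4)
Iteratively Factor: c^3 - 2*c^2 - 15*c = (c - 5)*(c^2 + 3*c) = c*(c - 5)*(c + 3)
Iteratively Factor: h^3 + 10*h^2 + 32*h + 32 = (h + 4)*(h^2 + 6*h + 8) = (h + 2)*(h + 4)*(h + 4)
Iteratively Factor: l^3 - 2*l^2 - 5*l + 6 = (l - 3)*(l^2 + l - 2) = (l - 3)*(l - 1)*(l + 2)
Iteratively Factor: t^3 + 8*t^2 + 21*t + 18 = (t + 3)*(t^2 + 5*t + 6) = (t + 2)*(t + 3)*(t + 3)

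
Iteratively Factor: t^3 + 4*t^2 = (t)*(t^2 + 4*t) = t*(t + 4)*(t)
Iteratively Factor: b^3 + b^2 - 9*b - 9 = (b - 3)*(b^2 + 4*b + 3) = (b - 3)*(b + 1)*(b + 3)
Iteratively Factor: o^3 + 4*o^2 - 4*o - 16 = (o - 2)*(o^2 + 6*o + 8) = (o - 2)*(o + 2)*(o + 4)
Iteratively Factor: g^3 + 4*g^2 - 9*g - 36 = (g + 3)*(g^2 + g - 12) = (g + 3)*(g + 4)*(g - 3)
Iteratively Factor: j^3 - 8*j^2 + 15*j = (j)*(j^2 - 8*j + 15) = j*(j - 5)*(j - 3)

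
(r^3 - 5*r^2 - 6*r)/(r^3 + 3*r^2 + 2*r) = (r - 6)/(r + 2)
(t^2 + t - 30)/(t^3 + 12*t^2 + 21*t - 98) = (t^2 + t - 30)/(t^3 + 12*t^2 + 21*t - 98)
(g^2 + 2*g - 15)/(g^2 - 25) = (g - 3)/(g - 5)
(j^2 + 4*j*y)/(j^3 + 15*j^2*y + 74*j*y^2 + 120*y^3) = j/(j^2 + 11*j*y + 30*y^2)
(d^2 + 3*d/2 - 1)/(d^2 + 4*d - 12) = (d^2 + 3*d/2 - 1)/(d^2 + 4*d - 12)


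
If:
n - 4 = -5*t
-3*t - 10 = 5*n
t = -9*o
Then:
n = -31/11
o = -5/33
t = 15/11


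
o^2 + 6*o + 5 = (o + 1)*(o + 5)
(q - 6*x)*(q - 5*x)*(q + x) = q^3 - 10*q^2*x + 19*q*x^2 + 30*x^3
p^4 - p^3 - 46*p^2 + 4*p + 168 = (p - 7)*(p - 2)*(p + 2)*(p + 6)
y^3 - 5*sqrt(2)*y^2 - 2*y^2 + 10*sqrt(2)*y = y*(y - 2)*(y - 5*sqrt(2))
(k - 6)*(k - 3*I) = k^2 - 6*k - 3*I*k + 18*I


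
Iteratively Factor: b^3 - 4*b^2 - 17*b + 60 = (b - 3)*(b^2 - b - 20) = (b - 3)*(b + 4)*(b - 5)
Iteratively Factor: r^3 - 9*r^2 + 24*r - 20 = (r - 2)*(r^2 - 7*r + 10) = (r - 5)*(r - 2)*(r - 2)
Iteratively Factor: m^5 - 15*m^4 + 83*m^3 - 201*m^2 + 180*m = (m - 3)*(m^4 - 12*m^3 + 47*m^2 - 60*m) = (m - 5)*(m - 3)*(m^3 - 7*m^2 + 12*m) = m*(m - 5)*(m - 3)*(m^2 - 7*m + 12) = m*(m - 5)*(m - 4)*(m - 3)*(m - 3)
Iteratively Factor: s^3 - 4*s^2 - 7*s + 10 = (s - 5)*(s^2 + s - 2) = (s - 5)*(s + 2)*(s - 1)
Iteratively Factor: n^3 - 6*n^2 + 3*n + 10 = (n - 5)*(n^2 - n - 2) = (n - 5)*(n - 2)*(n + 1)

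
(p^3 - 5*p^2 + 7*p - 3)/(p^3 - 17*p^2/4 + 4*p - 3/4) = 4*(p - 1)/(4*p - 1)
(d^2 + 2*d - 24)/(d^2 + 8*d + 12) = (d - 4)/(d + 2)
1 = 1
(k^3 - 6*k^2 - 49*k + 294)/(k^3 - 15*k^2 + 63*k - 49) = (k^2 + k - 42)/(k^2 - 8*k + 7)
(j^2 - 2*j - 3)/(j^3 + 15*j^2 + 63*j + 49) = (j - 3)/(j^2 + 14*j + 49)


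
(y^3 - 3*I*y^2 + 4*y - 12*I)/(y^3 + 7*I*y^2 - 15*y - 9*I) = (y^3 - 3*I*y^2 + 4*y - 12*I)/(y^3 + 7*I*y^2 - 15*y - 9*I)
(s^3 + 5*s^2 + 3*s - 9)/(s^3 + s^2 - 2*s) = (s^2 + 6*s + 9)/(s*(s + 2))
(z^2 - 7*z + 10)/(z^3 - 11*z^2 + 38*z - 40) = 1/(z - 4)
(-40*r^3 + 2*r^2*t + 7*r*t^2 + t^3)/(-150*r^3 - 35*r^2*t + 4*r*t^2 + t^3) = (8*r^2 - 2*r*t - t^2)/(30*r^2 + r*t - t^2)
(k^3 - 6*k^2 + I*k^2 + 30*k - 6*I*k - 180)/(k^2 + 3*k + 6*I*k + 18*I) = (k^2 - k*(6 + 5*I) + 30*I)/(k + 3)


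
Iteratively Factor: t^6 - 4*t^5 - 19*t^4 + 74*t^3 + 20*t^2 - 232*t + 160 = (t + 2)*(t^5 - 6*t^4 - 7*t^3 + 88*t^2 - 156*t + 80) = (t - 1)*(t + 2)*(t^4 - 5*t^3 - 12*t^2 + 76*t - 80) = (t - 1)*(t + 2)*(t + 4)*(t^3 - 9*t^2 + 24*t - 20) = (t - 2)*(t - 1)*(t + 2)*(t + 4)*(t^2 - 7*t + 10) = (t - 5)*(t - 2)*(t - 1)*(t + 2)*(t + 4)*(t - 2)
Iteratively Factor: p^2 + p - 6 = (p - 2)*(p + 3)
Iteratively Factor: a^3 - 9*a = (a)*(a^2 - 9) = a*(a - 3)*(a + 3)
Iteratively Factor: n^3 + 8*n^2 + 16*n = (n + 4)*(n^2 + 4*n) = (n + 4)^2*(n)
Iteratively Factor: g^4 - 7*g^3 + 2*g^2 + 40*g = (g + 2)*(g^3 - 9*g^2 + 20*g) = (g - 4)*(g + 2)*(g^2 - 5*g) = g*(g - 4)*(g + 2)*(g - 5)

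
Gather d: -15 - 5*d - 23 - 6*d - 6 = -11*d - 44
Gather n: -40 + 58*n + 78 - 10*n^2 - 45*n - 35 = -10*n^2 + 13*n + 3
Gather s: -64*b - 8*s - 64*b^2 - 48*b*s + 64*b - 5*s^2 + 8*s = -64*b^2 - 48*b*s - 5*s^2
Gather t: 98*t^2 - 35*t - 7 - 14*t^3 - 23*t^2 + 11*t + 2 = -14*t^3 + 75*t^2 - 24*t - 5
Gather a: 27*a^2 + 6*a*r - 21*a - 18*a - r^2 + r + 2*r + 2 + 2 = 27*a^2 + a*(6*r - 39) - r^2 + 3*r + 4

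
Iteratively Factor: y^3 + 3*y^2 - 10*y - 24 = (y + 2)*(y^2 + y - 12) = (y - 3)*(y + 2)*(y + 4)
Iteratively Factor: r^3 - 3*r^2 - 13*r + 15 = (r - 5)*(r^2 + 2*r - 3) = (r - 5)*(r + 3)*(r - 1)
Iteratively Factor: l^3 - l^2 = (l)*(l^2 - l) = l^2*(l - 1)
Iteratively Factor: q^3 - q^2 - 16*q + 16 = (q - 4)*(q^2 + 3*q - 4) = (q - 4)*(q - 1)*(q + 4)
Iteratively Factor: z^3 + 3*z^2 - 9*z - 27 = (z + 3)*(z^2 - 9) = (z - 3)*(z + 3)*(z + 3)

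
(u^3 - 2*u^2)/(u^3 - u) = u*(u - 2)/(u^2 - 1)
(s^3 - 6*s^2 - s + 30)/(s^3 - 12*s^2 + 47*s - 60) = (s + 2)/(s - 4)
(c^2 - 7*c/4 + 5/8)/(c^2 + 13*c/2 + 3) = (8*c^2 - 14*c + 5)/(4*(2*c^2 + 13*c + 6))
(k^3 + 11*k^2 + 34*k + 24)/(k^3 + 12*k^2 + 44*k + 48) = (k + 1)/(k + 2)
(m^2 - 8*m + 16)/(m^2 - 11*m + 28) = (m - 4)/(m - 7)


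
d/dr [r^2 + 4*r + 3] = 2*r + 4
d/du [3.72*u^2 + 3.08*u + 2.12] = 7.44*u + 3.08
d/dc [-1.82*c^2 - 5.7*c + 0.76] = -3.64*c - 5.7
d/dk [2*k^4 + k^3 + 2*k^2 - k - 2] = 8*k^3 + 3*k^2 + 4*k - 1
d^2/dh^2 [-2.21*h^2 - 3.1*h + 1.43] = -4.42000000000000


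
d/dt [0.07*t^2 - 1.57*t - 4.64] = 0.14*t - 1.57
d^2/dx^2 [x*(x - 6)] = 2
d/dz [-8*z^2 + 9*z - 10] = 9 - 16*z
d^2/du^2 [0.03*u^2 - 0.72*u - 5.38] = 0.0600000000000000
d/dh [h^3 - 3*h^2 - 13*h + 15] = 3*h^2 - 6*h - 13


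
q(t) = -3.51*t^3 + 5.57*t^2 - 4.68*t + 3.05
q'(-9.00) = -957.87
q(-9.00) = 3055.13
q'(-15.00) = -2541.03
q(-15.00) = 13172.75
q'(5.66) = -278.96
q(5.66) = -481.44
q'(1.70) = -16.17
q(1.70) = -6.05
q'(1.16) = -5.93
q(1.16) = -0.36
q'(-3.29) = -155.31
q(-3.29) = 203.73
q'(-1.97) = -67.49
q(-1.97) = 60.72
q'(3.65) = -104.30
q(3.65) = -110.51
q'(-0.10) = -5.90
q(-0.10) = 3.58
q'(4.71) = -185.81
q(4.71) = -262.18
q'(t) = -10.53*t^2 + 11.14*t - 4.68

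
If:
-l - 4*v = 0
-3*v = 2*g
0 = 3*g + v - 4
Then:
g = 12/7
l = 32/7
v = -8/7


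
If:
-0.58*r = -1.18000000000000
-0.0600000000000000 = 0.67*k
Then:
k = -0.09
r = 2.03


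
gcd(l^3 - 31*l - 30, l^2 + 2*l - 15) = l + 5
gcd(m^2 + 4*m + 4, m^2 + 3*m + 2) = m + 2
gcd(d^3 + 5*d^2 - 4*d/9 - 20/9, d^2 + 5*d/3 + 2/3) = d + 2/3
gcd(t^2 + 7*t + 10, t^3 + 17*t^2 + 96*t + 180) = t + 5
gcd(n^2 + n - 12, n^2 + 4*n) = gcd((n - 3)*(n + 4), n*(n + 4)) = n + 4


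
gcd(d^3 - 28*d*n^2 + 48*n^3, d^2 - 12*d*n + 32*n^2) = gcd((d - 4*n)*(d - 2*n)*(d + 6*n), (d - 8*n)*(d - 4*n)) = d - 4*n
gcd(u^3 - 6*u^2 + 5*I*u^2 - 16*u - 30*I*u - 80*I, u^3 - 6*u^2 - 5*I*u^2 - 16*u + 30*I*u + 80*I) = u^2 - 6*u - 16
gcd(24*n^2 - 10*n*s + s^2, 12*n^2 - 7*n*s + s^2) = -4*n + s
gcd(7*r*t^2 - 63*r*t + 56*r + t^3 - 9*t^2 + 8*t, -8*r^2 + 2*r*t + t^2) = 1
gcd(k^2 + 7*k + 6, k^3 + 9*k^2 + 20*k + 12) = k^2 + 7*k + 6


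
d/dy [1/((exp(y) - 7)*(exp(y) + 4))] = (3 - 2*exp(y))*exp(y)/(exp(4*y) - 6*exp(3*y) - 47*exp(2*y) + 168*exp(y) + 784)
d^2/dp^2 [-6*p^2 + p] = -12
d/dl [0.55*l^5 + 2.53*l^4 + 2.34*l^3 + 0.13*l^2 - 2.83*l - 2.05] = 2.75*l^4 + 10.12*l^3 + 7.02*l^2 + 0.26*l - 2.83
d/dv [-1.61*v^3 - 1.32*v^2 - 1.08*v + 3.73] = -4.83*v^2 - 2.64*v - 1.08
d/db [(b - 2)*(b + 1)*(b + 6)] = 3*b^2 + 10*b - 8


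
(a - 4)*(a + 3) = a^2 - a - 12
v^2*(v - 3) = v^3 - 3*v^2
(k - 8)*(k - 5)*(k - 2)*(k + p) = k^4 + k^3*p - 15*k^3 - 15*k^2*p + 66*k^2 + 66*k*p - 80*k - 80*p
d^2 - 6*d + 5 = (d - 5)*(d - 1)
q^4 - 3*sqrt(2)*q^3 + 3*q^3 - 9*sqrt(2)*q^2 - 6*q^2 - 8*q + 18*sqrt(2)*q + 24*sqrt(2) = (q - 2)*(q + 1)*(q + 4)*(q - 3*sqrt(2))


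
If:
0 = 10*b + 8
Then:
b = -4/5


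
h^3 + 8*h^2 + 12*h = h*(h + 2)*(h + 6)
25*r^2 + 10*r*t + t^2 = (5*r + t)^2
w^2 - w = w*(w - 1)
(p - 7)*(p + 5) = p^2 - 2*p - 35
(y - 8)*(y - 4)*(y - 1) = y^3 - 13*y^2 + 44*y - 32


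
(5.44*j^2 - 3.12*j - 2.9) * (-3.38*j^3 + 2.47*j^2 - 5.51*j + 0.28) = -18.3872*j^5 + 23.9824*j^4 - 27.8788*j^3 + 11.5514*j^2 + 15.1054*j - 0.812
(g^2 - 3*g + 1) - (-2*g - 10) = g^2 - g + 11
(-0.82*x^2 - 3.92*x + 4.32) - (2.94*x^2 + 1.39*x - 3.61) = -3.76*x^2 - 5.31*x + 7.93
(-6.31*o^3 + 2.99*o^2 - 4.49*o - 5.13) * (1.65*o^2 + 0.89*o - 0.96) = -10.4115*o^5 - 0.682399999999999*o^4 + 1.3102*o^3 - 15.331*o^2 - 0.255299999999999*o + 4.9248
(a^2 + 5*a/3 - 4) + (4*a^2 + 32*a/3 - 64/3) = 5*a^2 + 37*a/3 - 76/3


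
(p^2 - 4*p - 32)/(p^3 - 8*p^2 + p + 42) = (p^2 - 4*p - 32)/(p^3 - 8*p^2 + p + 42)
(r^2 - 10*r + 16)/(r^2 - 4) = (r - 8)/(r + 2)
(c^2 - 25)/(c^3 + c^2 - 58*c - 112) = (c^2 - 25)/(c^3 + c^2 - 58*c - 112)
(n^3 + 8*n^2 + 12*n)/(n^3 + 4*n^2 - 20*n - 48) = n/(n - 4)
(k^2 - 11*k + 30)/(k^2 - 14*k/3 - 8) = 3*(k - 5)/(3*k + 4)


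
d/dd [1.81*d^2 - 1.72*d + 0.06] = 3.62*d - 1.72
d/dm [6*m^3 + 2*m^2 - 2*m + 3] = 18*m^2 + 4*m - 2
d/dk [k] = 1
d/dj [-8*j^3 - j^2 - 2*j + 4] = -24*j^2 - 2*j - 2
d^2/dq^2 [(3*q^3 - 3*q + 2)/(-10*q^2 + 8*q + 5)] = 6*(-14*q^3 - 320*q^2 + 235*q - 116)/(1000*q^6 - 2400*q^5 + 420*q^4 + 1888*q^3 - 210*q^2 - 600*q - 125)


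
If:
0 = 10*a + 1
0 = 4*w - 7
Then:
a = -1/10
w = 7/4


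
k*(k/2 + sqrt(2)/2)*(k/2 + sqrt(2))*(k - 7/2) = k^4/4 - 7*k^3/8 + 3*sqrt(2)*k^3/4 - 21*sqrt(2)*k^2/8 + k^2 - 7*k/2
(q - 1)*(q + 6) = q^2 + 5*q - 6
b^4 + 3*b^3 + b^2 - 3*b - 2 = (b - 1)*(b + 1)^2*(b + 2)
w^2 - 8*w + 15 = (w - 5)*(w - 3)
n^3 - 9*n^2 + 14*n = n*(n - 7)*(n - 2)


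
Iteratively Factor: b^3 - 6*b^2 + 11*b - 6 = (b - 3)*(b^2 - 3*b + 2) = (b - 3)*(b - 2)*(b - 1)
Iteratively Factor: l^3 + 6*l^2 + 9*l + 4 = (l + 1)*(l^2 + 5*l + 4) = (l + 1)*(l + 4)*(l + 1)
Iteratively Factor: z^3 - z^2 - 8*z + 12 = (z + 3)*(z^2 - 4*z + 4) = (z - 2)*(z + 3)*(z - 2)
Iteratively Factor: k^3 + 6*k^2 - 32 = (k + 4)*(k^2 + 2*k - 8) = (k + 4)^2*(k - 2)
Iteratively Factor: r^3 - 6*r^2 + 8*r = (r - 2)*(r^2 - 4*r) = (r - 4)*(r - 2)*(r)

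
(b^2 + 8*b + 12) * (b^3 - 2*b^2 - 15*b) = b^5 + 6*b^4 - 19*b^3 - 144*b^2 - 180*b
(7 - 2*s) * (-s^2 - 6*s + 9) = 2*s^3 + 5*s^2 - 60*s + 63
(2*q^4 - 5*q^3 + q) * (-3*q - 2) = -6*q^5 + 11*q^4 + 10*q^3 - 3*q^2 - 2*q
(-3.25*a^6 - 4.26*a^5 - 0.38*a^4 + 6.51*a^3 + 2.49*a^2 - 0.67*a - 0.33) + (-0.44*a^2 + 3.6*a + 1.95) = -3.25*a^6 - 4.26*a^5 - 0.38*a^4 + 6.51*a^3 + 2.05*a^2 + 2.93*a + 1.62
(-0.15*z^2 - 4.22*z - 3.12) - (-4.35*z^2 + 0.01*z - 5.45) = 4.2*z^2 - 4.23*z + 2.33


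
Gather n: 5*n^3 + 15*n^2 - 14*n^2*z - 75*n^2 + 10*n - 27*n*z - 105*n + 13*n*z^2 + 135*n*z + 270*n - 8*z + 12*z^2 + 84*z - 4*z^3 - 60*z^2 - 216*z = 5*n^3 + n^2*(-14*z - 60) + n*(13*z^2 + 108*z + 175) - 4*z^3 - 48*z^2 - 140*z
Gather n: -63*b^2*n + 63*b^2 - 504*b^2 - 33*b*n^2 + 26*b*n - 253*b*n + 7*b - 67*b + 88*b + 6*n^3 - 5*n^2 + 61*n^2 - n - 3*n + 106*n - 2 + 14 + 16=-441*b^2 + 28*b + 6*n^3 + n^2*(56 - 33*b) + n*(-63*b^2 - 227*b + 102) + 28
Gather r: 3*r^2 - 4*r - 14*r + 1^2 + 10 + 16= 3*r^2 - 18*r + 27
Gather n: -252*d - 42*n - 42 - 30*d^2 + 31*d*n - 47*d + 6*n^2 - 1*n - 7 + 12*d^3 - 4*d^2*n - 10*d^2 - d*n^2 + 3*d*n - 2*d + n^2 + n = 12*d^3 - 40*d^2 - 301*d + n^2*(7 - d) + n*(-4*d^2 + 34*d - 42) - 49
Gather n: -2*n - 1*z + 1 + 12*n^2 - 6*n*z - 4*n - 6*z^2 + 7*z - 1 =12*n^2 + n*(-6*z - 6) - 6*z^2 + 6*z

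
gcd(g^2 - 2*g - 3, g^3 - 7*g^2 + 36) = g - 3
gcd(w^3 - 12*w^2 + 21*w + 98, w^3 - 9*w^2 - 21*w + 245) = w^2 - 14*w + 49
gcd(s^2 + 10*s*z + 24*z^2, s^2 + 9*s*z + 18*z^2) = s + 6*z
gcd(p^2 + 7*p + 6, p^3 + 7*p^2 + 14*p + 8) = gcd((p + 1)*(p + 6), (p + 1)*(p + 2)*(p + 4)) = p + 1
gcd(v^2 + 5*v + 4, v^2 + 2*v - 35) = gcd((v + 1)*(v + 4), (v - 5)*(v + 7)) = 1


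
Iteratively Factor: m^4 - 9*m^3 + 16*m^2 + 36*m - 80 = (m - 2)*(m^3 - 7*m^2 + 2*m + 40) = (m - 2)*(m + 2)*(m^2 - 9*m + 20) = (m - 5)*(m - 2)*(m + 2)*(m - 4)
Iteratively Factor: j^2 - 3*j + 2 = (j - 2)*(j - 1)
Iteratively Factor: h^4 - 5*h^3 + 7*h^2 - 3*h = (h - 1)*(h^3 - 4*h^2 + 3*h) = (h - 1)^2*(h^2 - 3*h) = (h - 3)*(h - 1)^2*(h)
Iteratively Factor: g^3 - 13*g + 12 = (g + 4)*(g^2 - 4*g + 3) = (g - 1)*(g + 4)*(g - 3)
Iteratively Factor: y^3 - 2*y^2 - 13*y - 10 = (y - 5)*(y^2 + 3*y + 2) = (y - 5)*(y + 2)*(y + 1)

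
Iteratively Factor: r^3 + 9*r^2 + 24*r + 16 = (r + 1)*(r^2 + 8*r + 16) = (r + 1)*(r + 4)*(r + 4)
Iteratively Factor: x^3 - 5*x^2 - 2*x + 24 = (x - 3)*(x^2 - 2*x - 8) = (x - 3)*(x + 2)*(x - 4)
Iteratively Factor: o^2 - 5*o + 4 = (o - 1)*(o - 4)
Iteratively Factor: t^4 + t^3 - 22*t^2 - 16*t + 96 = (t - 2)*(t^3 + 3*t^2 - 16*t - 48) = (t - 2)*(t + 4)*(t^2 - t - 12) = (t - 2)*(t + 3)*(t + 4)*(t - 4)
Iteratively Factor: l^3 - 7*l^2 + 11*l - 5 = (l - 1)*(l^2 - 6*l + 5) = (l - 1)^2*(l - 5)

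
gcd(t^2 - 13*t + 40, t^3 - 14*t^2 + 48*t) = t - 8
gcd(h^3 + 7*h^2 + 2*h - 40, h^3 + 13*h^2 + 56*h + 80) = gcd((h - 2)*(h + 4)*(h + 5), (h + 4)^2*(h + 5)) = h^2 + 9*h + 20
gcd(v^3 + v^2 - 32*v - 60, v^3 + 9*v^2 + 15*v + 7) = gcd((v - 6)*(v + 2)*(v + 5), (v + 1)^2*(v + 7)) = 1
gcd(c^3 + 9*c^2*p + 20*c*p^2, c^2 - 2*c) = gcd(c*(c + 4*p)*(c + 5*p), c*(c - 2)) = c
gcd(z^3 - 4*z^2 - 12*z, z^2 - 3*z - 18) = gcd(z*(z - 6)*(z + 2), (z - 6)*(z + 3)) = z - 6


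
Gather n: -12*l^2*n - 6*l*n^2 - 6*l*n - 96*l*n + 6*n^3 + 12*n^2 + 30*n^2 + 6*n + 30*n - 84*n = 6*n^3 + n^2*(42 - 6*l) + n*(-12*l^2 - 102*l - 48)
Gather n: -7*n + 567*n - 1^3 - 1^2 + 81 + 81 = 560*n + 160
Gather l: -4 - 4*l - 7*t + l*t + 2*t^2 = l*(t - 4) + 2*t^2 - 7*t - 4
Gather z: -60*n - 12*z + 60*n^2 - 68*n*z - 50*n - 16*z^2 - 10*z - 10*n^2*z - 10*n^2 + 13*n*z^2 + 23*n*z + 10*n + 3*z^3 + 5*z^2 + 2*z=50*n^2 - 100*n + 3*z^3 + z^2*(13*n - 11) + z*(-10*n^2 - 45*n - 20)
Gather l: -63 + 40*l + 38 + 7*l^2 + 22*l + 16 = 7*l^2 + 62*l - 9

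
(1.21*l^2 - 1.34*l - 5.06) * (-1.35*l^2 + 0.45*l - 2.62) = -1.6335*l^4 + 2.3535*l^3 + 3.0578*l^2 + 1.2338*l + 13.2572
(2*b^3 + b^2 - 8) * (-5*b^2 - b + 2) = -10*b^5 - 7*b^4 + 3*b^3 + 42*b^2 + 8*b - 16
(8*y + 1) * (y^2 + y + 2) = 8*y^3 + 9*y^2 + 17*y + 2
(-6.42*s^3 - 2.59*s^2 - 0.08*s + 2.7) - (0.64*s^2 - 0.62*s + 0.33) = -6.42*s^3 - 3.23*s^2 + 0.54*s + 2.37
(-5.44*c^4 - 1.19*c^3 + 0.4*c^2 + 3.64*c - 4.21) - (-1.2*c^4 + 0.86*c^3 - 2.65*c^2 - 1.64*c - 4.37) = -4.24*c^4 - 2.05*c^3 + 3.05*c^2 + 5.28*c + 0.16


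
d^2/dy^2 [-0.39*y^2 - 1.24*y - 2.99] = -0.780000000000000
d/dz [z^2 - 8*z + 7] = 2*z - 8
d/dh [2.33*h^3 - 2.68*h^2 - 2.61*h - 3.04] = 6.99*h^2 - 5.36*h - 2.61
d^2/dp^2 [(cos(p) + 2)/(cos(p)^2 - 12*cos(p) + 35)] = (-9*(1 - cos(2*p))^2*cos(p)/4 - 5*(1 - cos(2*p))^2 - 4411*cos(p)/2 - 228*cos(2*p) + 69*cos(3*p) + cos(5*p)/2 + 1068)/((cos(p) - 7)^3*(cos(p) - 5)^3)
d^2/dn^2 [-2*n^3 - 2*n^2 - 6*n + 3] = -12*n - 4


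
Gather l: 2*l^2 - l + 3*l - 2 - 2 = 2*l^2 + 2*l - 4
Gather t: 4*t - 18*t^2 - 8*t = -18*t^2 - 4*t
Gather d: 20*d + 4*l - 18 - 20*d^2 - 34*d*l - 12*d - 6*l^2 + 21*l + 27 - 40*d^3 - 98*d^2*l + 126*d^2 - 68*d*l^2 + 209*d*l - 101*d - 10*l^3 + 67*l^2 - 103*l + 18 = -40*d^3 + d^2*(106 - 98*l) + d*(-68*l^2 + 175*l - 93) - 10*l^3 + 61*l^2 - 78*l + 27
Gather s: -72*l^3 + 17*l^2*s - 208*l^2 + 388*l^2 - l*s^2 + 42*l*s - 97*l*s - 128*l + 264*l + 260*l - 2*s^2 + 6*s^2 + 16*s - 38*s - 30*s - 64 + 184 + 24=-72*l^3 + 180*l^2 + 396*l + s^2*(4 - l) + s*(17*l^2 - 55*l - 52) + 144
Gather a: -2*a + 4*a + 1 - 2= 2*a - 1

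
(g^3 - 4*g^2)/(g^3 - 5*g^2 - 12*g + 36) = g^2*(g - 4)/(g^3 - 5*g^2 - 12*g + 36)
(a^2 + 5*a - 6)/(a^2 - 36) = (a - 1)/(a - 6)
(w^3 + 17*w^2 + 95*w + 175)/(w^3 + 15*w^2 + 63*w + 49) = (w^2 + 10*w + 25)/(w^2 + 8*w + 7)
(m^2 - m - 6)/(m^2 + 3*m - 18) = (m + 2)/(m + 6)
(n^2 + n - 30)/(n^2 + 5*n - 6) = (n - 5)/(n - 1)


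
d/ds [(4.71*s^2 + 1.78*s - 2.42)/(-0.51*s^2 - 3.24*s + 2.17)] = (-14.3526*s^2 + 17.973*s - 3.9782)/(0.2601*s^4 + 3.3048*s^3 + 8.2842*s^2 - 14.0616*s + 4.7089)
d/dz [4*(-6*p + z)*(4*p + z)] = -8*p + 8*z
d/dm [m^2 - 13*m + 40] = 2*m - 13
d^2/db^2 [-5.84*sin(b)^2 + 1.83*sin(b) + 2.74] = -1.83*sin(b) - 11.68*cos(2*b)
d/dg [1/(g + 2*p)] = -1/(g + 2*p)^2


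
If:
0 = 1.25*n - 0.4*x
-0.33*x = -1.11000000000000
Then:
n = 1.08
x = 3.36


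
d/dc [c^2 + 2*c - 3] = 2*c + 2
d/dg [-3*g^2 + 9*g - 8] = 9 - 6*g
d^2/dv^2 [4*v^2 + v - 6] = 8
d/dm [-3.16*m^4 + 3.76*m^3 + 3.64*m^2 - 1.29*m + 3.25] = -12.64*m^3 + 11.28*m^2 + 7.28*m - 1.29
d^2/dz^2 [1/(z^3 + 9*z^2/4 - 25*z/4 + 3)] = 8*(-3*(4*z + 3)*(4*z^3 + 9*z^2 - 25*z + 12) + (12*z^2 + 18*z - 25)^2)/(4*z^3 + 9*z^2 - 25*z + 12)^3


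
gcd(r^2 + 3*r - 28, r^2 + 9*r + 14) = r + 7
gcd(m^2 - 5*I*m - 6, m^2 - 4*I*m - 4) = m - 2*I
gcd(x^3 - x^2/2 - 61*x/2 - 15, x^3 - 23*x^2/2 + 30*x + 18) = x^2 - 11*x/2 - 3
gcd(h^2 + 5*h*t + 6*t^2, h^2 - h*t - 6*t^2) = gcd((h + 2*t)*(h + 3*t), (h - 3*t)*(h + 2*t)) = h + 2*t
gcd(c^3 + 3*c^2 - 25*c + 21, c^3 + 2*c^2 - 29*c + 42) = c^2 + 4*c - 21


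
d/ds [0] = 0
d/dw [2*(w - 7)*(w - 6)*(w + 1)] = 6*w^2 - 48*w + 58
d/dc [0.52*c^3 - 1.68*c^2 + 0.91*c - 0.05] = 1.56*c^2 - 3.36*c + 0.91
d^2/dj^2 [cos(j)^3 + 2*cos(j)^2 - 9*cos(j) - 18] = 33*cos(j)/4 - 4*cos(2*j) - 9*cos(3*j)/4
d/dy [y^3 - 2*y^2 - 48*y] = 3*y^2 - 4*y - 48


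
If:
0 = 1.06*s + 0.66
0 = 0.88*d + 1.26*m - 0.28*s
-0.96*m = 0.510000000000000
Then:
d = 0.56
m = -0.53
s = -0.62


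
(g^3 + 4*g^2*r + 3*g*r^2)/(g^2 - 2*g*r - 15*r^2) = g*(-g - r)/(-g + 5*r)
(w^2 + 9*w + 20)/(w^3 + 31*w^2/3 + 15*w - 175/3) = 3*(w + 4)/(3*w^2 + 16*w - 35)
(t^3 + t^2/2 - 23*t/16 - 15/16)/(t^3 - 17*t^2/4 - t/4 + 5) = (t + 3/4)/(t - 4)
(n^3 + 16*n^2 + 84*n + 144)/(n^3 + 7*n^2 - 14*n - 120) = (n^2 + 10*n + 24)/(n^2 + n - 20)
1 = 1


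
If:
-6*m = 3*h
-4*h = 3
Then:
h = -3/4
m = 3/8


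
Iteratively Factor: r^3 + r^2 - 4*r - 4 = (r + 1)*(r^2 - 4) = (r + 1)*(r + 2)*(r - 2)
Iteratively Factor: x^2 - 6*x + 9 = (x - 3)*(x - 3)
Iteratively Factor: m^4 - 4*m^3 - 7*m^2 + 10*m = (m - 5)*(m^3 + m^2 - 2*m) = (m - 5)*(m - 1)*(m^2 + 2*m) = m*(m - 5)*(m - 1)*(m + 2)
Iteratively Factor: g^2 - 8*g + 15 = (g - 3)*(g - 5)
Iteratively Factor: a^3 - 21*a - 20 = (a - 5)*(a^2 + 5*a + 4) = (a - 5)*(a + 4)*(a + 1)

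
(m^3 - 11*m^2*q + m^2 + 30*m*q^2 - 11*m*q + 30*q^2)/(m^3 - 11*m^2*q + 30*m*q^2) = (m + 1)/m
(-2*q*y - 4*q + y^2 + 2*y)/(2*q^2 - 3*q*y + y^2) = (y + 2)/(-q + y)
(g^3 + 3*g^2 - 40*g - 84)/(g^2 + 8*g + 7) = (g^2 - 4*g - 12)/(g + 1)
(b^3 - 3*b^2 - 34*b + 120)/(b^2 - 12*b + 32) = (b^2 + b - 30)/(b - 8)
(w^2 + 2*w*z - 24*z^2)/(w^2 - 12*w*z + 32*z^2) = (-w - 6*z)/(-w + 8*z)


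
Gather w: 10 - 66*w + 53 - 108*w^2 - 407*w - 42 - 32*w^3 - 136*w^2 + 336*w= -32*w^3 - 244*w^2 - 137*w + 21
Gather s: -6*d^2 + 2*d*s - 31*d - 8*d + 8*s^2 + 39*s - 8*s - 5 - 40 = -6*d^2 - 39*d + 8*s^2 + s*(2*d + 31) - 45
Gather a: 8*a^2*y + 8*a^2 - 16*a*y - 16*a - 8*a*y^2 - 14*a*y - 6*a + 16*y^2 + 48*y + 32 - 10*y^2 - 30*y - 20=a^2*(8*y + 8) + a*(-8*y^2 - 30*y - 22) + 6*y^2 + 18*y + 12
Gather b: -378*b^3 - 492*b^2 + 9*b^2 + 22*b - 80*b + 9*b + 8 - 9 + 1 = -378*b^3 - 483*b^2 - 49*b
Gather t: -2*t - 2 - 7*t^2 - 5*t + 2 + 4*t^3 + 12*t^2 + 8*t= 4*t^3 + 5*t^2 + t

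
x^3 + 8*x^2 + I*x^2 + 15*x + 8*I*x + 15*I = (x + 3)*(x + 5)*(x + I)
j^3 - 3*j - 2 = (j - 2)*(j + 1)^2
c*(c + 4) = c^2 + 4*c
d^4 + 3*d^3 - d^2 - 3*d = d*(d - 1)*(d + 1)*(d + 3)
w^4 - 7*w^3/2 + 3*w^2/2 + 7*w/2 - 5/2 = (w - 5/2)*(w - 1)^2*(w + 1)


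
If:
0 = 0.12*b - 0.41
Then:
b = 3.42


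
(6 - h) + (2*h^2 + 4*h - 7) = 2*h^2 + 3*h - 1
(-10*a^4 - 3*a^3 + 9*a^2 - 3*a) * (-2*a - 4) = 20*a^5 + 46*a^4 - 6*a^3 - 30*a^2 + 12*a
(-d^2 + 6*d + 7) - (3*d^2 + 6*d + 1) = 6 - 4*d^2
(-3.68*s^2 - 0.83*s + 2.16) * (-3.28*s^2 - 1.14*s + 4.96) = 12.0704*s^4 + 6.9176*s^3 - 24.3914*s^2 - 6.5792*s + 10.7136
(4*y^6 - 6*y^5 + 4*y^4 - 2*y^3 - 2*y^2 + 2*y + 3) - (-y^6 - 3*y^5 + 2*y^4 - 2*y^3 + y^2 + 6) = 5*y^6 - 3*y^5 + 2*y^4 - 3*y^2 + 2*y - 3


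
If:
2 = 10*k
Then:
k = 1/5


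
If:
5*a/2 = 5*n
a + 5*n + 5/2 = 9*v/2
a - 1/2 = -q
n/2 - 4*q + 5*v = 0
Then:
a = -28/293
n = -14/293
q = 349/586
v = 141/293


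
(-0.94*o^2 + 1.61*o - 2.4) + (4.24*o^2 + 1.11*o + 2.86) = 3.3*o^2 + 2.72*o + 0.46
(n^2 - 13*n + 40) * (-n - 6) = -n^3 + 7*n^2 + 38*n - 240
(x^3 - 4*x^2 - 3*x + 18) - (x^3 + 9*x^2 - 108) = -13*x^2 - 3*x + 126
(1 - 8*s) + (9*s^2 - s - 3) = 9*s^2 - 9*s - 2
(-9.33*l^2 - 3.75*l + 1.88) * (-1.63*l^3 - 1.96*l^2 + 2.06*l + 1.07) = 15.2079*l^5 + 24.3993*l^4 - 14.9342*l^3 - 21.3929*l^2 - 0.1397*l + 2.0116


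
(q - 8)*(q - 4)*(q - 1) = q^3 - 13*q^2 + 44*q - 32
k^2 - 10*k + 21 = (k - 7)*(k - 3)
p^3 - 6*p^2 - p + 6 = (p - 6)*(p - 1)*(p + 1)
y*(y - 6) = y^2 - 6*y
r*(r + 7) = r^2 + 7*r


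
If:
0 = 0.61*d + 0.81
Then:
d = -1.33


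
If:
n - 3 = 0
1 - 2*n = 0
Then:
No Solution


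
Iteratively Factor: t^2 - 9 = (t + 3)*(t - 3)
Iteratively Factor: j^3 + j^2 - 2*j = (j)*(j^2 + j - 2) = j*(j + 2)*(j - 1)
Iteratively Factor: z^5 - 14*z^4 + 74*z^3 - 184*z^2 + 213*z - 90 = (z - 3)*(z^4 - 11*z^3 + 41*z^2 - 61*z + 30) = (z - 3)*(z - 2)*(z^3 - 9*z^2 + 23*z - 15) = (z - 5)*(z - 3)*(z - 2)*(z^2 - 4*z + 3) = (z - 5)*(z - 3)*(z - 2)*(z - 1)*(z - 3)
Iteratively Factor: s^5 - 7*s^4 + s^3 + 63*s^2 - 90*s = (s - 3)*(s^4 - 4*s^3 - 11*s^2 + 30*s) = s*(s - 3)*(s^3 - 4*s^2 - 11*s + 30) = s*(s - 3)*(s - 2)*(s^2 - 2*s - 15) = s*(s - 3)*(s - 2)*(s + 3)*(s - 5)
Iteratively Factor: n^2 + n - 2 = (n - 1)*(n + 2)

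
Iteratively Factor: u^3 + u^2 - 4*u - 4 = (u + 1)*(u^2 - 4) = (u + 1)*(u + 2)*(u - 2)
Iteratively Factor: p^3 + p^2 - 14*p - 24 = (p + 3)*(p^2 - 2*p - 8) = (p - 4)*(p + 3)*(p + 2)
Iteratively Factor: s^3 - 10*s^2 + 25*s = (s)*(s^2 - 10*s + 25) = s*(s - 5)*(s - 5)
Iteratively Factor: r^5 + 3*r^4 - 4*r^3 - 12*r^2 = (r)*(r^4 + 3*r^3 - 4*r^2 - 12*r) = r^2*(r^3 + 3*r^2 - 4*r - 12) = r^2*(r + 2)*(r^2 + r - 6) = r^2*(r + 2)*(r + 3)*(r - 2)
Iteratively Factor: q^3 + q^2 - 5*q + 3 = (q - 1)*(q^2 + 2*q - 3) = (q - 1)*(q + 3)*(q - 1)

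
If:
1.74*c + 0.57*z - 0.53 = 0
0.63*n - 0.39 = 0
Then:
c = 0.304597701149425 - 0.327586206896552*z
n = 0.62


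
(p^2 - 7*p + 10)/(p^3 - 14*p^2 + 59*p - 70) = 1/(p - 7)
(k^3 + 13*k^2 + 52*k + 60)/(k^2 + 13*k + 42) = (k^2 + 7*k + 10)/(k + 7)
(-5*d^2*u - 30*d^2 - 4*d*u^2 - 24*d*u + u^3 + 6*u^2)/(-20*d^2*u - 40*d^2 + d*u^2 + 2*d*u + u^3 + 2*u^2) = (-5*d^2*u - 30*d^2 - 4*d*u^2 - 24*d*u + u^3 + 6*u^2)/(-20*d^2*u - 40*d^2 + d*u^2 + 2*d*u + u^3 + 2*u^2)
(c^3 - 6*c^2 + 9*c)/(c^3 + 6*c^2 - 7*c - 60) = c*(c - 3)/(c^2 + 9*c + 20)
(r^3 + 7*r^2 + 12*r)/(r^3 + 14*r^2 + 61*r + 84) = r/(r + 7)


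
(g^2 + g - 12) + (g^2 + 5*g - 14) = 2*g^2 + 6*g - 26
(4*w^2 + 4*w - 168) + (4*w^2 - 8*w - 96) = 8*w^2 - 4*w - 264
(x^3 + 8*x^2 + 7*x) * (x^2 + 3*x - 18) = x^5 + 11*x^4 + 13*x^3 - 123*x^2 - 126*x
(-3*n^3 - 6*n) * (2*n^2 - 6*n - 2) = -6*n^5 + 18*n^4 - 6*n^3 + 36*n^2 + 12*n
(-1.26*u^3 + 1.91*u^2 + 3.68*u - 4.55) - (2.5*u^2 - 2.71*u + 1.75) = -1.26*u^3 - 0.59*u^2 + 6.39*u - 6.3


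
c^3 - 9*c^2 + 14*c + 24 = (c - 6)*(c - 4)*(c + 1)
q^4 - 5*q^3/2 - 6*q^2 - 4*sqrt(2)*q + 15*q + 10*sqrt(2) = (q - 5/2)*(q - 2*sqrt(2))*(q + sqrt(2))^2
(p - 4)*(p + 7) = p^2 + 3*p - 28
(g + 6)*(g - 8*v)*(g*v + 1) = g^3*v - 8*g^2*v^2 + 6*g^2*v + g^2 - 48*g*v^2 - 8*g*v + 6*g - 48*v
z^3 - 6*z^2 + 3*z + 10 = (z - 5)*(z - 2)*(z + 1)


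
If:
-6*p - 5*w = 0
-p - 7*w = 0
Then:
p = 0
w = 0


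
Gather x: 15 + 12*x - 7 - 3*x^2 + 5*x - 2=-3*x^2 + 17*x + 6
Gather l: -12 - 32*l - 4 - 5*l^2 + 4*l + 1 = -5*l^2 - 28*l - 15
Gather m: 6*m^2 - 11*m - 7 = 6*m^2 - 11*m - 7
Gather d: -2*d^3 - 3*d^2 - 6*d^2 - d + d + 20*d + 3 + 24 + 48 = -2*d^3 - 9*d^2 + 20*d + 75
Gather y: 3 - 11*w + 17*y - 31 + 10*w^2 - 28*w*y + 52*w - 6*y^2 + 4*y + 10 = 10*w^2 + 41*w - 6*y^2 + y*(21 - 28*w) - 18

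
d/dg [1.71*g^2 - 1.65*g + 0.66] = 3.42*g - 1.65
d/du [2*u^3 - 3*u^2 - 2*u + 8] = 6*u^2 - 6*u - 2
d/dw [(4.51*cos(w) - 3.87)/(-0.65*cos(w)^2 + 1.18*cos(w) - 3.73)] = (-2.9315*cos(w)^2 + 5.031*cos(w) + 12.2557)*sin(w)/(0.4225*cos(w)^4 - 1.534*cos(w)^3 + 6.2414*cos(w)^2 - 8.8028*cos(w) + 13.9129)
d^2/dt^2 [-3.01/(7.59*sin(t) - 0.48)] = (173.400381*sin(t)^2 + 10.966032*sin(t) - 346.800762)/(7.59*sin(t) - 0.48)^3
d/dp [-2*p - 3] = -2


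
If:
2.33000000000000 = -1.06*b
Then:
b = -2.20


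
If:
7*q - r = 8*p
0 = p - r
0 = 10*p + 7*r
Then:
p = 0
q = 0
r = 0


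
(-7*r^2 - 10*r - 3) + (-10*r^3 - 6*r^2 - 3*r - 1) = -10*r^3 - 13*r^2 - 13*r - 4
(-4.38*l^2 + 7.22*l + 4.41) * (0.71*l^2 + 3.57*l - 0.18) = -3.1098*l^4 - 10.5104*l^3 + 29.6949*l^2 + 14.4441*l - 0.7938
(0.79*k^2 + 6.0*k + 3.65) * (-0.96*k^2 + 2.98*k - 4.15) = -0.7584*k^4 - 3.4058*k^3 + 11.0975*k^2 - 14.023*k - 15.1475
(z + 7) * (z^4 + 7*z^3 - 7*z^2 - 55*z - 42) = z^5 + 14*z^4 + 42*z^3 - 104*z^2 - 427*z - 294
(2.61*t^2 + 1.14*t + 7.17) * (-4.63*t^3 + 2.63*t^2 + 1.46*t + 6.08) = -12.0843*t^5 + 1.5861*t^4 - 26.3883*t^3 + 36.3903*t^2 + 17.3994*t + 43.5936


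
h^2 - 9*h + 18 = (h - 6)*(h - 3)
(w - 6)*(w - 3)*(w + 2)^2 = w^4 - 5*w^3 - 14*w^2 + 36*w + 72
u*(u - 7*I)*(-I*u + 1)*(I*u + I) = u^4 + u^3 - 6*I*u^3 + 7*u^2 - 6*I*u^2 + 7*u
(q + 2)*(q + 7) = q^2 + 9*q + 14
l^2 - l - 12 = (l - 4)*(l + 3)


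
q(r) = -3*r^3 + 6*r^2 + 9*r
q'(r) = -9*r^2 + 12*r + 9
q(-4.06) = 263.13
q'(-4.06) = -188.07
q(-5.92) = 779.42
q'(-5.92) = -377.46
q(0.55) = 6.27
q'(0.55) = 12.88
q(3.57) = -27.90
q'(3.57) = -62.86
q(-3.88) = 230.64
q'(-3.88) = -173.05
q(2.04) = 17.86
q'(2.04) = -3.97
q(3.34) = -14.79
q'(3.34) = -51.32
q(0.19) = 1.91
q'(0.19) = 10.96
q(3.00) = 0.00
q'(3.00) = -36.00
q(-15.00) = 11340.00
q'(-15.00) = -2196.00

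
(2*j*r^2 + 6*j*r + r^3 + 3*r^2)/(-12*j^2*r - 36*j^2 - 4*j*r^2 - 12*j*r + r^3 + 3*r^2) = r/(-6*j + r)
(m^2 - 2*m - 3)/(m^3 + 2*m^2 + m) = (m - 3)/(m*(m + 1))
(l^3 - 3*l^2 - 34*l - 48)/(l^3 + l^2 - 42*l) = (l^3 - 3*l^2 - 34*l - 48)/(l*(l^2 + l - 42))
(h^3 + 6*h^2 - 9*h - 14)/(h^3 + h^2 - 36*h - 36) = (h^2 + 5*h - 14)/(h^2 - 36)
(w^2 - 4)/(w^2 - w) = (w^2 - 4)/(w*(w - 1))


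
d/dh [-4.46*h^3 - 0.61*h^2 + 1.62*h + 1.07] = -13.38*h^2 - 1.22*h + 1.62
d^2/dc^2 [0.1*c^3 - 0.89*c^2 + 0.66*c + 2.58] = 0.6*c - 1.78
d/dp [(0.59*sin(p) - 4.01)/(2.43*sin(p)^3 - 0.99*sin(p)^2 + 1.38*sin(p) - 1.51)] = (-2.8674*sin(p)^3 + 29.817*sin(p)^2 - 7.9398*sin(p) + 4.6429)*cos(p)/(5.9049*sin(p)^6 - 4.8114*sin(p)^5 + 7.6869*sin(p)^4 - 10.071*sin(p)^3 + 4.8942*sin(p)^2 - 4.1676*sin(p) + 2.2801)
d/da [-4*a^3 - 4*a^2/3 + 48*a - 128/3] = -12*a^2 - 8*a/3 + 48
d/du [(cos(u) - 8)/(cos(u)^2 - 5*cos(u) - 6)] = (cos(u)^2 - 16*cos(u) + 46)*sin(u)/(sin(u)^2 + 5*cos(u) + 5)^2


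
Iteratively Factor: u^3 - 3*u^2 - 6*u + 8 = (u - 1)*(u^2 - 2*u - 8) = (u - 1)*(u + 2)*(u - 4)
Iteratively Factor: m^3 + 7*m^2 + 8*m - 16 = (m + 4)*(m^2 + 3*m - 4) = (m - 1)*(m + 4)*(m + 4)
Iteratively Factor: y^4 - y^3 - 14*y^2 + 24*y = (y - 2)*(y^3 + y^2 - 12*y) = (y - 2)*(y + 4)*(y^2 - 3*y) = y*(y - 2)*(y + 4)*(y - 3)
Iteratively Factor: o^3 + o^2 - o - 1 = (o + 1)*(o^2 - 1) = (o + 1)^2*(o - 1)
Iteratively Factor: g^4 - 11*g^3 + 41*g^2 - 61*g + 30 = (g - 2)*(g^3 - 9*g^2 + 23*g - 15) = (g - 2)*(g - 1)*(g^2 - 8*g + 15) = (g - 3)*(g - 2)*(g - 1)*(g - 5)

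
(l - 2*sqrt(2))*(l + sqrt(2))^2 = l^3 - 6*l - 4*sqrt(2)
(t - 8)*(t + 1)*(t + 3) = t^3 - 4*t^2 - 29*t - 24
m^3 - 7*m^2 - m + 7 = (m - 7)*(m - 1)*(m + 1)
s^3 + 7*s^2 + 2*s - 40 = (s - 2)*(s + 4)*(s + 5)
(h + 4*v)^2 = h^2 + 8*h*v + 16*v^2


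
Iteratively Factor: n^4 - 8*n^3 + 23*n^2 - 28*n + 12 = (n - 2)*(n^3 - 6*n^2 + 11*n - 6) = (n - 2)*(n - 1)*(n^2 - 5*n + 6) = (n - 3)*(n - 2)*(n - 1)*(n - 2)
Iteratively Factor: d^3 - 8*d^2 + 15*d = (d - 5)*(d^2 - 3*d) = d*(d - 5)*(d - 3)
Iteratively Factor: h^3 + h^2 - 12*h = (h)*(h^2 + h - 12) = h*(h - 3)*(h + 4)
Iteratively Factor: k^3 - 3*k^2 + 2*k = (k)*(k^2 - 3*k + 2) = k*(k - 2)*(k - 1)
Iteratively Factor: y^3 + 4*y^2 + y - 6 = (y + 2)*(y^2 + 2*y - 3) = (y - 1)*(y + 2)*(y + 3)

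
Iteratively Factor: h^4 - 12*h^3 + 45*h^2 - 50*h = (h)*(h^3 - 12*h^2 + 45*h - 50) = h*(h - 5)*(h^2 - 7*h + 10) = h*(h - 5)^2*(h - 2)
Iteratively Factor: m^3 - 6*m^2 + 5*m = (m - 1)*(m^2 - 5*m) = (m - 5)*(m - 1)*(m)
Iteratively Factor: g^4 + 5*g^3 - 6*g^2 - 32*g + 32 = (g - 1)*(g^3 + 6*g^2 - 32) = (g - 2)*(g - 1)*(g^2 + 8*g + 16) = (g - 2)*(g - 1)*(g + 4)*(g + 4)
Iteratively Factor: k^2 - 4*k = (k)*(k - 4)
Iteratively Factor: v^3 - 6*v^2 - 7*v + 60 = (v + 3)*(v^2 - 9*v + 20) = (v - 5)*(v + 3)*(v - 4)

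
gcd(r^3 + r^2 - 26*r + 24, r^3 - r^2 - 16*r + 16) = r^2 - 5*r + 4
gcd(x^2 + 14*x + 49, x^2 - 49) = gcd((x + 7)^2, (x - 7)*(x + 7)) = x + 7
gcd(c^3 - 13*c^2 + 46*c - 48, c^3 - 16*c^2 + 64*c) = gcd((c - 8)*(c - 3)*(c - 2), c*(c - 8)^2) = c - 8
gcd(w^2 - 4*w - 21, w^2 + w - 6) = w + 3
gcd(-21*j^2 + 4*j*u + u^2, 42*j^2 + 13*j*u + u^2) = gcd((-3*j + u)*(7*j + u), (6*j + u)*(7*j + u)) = 7*j + u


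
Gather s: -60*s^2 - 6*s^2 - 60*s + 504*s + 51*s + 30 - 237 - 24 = -66*s^2 + 495*s - 231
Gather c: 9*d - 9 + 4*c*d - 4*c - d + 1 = c*(4*d - 4) + 8*d - 8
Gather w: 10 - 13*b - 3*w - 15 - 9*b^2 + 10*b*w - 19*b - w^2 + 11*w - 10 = -9*b^2 - 32*b - w^2 + w*(10*b + 8) - 15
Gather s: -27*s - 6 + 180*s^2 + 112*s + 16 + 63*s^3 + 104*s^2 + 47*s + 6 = 63*s^3 + 284*s^2 + 132*s + 16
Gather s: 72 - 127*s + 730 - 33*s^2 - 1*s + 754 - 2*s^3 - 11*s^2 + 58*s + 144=-2*s^3 - 44*s^2 - 70*s + 1700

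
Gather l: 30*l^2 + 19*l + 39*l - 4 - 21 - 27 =30*l^2 + 58*l - 52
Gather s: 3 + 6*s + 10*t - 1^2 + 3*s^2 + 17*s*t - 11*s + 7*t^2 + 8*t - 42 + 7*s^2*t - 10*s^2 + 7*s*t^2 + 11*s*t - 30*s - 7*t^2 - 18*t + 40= s^2*(7*t - 7) + s*(7*t^2 + 28*t - 35)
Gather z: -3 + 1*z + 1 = z - 2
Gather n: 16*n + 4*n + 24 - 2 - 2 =20*n + 20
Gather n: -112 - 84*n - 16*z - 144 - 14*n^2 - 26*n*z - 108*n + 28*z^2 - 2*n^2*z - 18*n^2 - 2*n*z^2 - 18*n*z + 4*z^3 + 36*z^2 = n^2*(-2*z - 32) + n*(-2*z^2 - 44*z - 192) + 4*z^3 + 64*z^2 - 16*z - 256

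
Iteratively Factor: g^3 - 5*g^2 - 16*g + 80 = (g - 4)*(g^2 - g - 20) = (g - 5)*(g - 4)*(g + 4)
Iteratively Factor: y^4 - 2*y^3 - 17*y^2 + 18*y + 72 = (y - 3)*(y^3 + y^2 - 14*y - 24) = (y - 3)*(y + 3)*(y^2 - 2*y - 8) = (y - 3)*(y + 2)*(y + 3)*(y - 4)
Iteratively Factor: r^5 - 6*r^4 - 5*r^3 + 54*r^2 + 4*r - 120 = (r - 2)*(r^4 - 4*r^3 - 13*r^2 + 28*r + 60) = (r - 2)*(r + 2)*(r^3 - 6*r^2 - r + 30) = (r - 2)*(r + 2)^2*(r^2 - 8*r + 15) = (r - 3)*(r - 2)*(r + 2)^2*(r - 5)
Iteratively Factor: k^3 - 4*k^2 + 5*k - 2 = (k - 2)*(k^2 - 2*k + 1) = (k - 2)*(k - 1)*(k - 1)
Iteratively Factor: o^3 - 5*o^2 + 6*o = (o - 2)*(o^2 - 3*o) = (o - 3)*(o - 2)*(o)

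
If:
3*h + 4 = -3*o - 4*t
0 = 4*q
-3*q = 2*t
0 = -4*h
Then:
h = 0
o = -4/3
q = 0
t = 0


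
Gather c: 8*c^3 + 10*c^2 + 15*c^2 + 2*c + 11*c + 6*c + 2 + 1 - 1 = 8*c^3 + 25*c^2 + 19*c + 2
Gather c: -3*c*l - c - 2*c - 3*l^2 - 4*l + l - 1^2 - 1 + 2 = c*(-3*l - 3) - 3*l^2 - 3*l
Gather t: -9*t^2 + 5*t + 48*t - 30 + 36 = -9*t^2 + 53*t + 6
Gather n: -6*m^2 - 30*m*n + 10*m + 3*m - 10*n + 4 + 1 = -6*m^2 + 13*m + n*(-30*m - 10) + 5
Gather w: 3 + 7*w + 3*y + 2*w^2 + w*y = 2*w^2 + w*(y + 7) + 3*y + 3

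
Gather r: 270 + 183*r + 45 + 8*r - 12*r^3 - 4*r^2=-12*r^3 - 4*r^2 + 191*r + 315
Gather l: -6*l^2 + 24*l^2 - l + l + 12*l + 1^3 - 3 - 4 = 18*l^2 + 12*l - 6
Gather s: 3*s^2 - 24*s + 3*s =3*s^2 - 21*s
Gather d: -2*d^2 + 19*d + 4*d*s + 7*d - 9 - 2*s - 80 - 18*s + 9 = -2*d^2 + d*(4*s + 26) - 20*s - 80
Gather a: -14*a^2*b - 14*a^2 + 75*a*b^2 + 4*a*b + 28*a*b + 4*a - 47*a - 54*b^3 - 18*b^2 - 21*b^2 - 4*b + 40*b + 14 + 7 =a^2*(-14*b - 14) + a*(75*b^2 + 32*b - 43) - 54*b^3 - 39*b^2 + 36*b + 21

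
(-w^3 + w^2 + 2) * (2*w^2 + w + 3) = -2*w^5 + w^4 - 2*w^3 + 7*w^2 + 2*w + 6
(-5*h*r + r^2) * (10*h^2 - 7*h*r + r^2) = -50*h^3*r + 45*h^2*r^2 - 12*h*r^3 + r^4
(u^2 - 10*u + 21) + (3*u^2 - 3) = 4*u^2 - 10*u + 18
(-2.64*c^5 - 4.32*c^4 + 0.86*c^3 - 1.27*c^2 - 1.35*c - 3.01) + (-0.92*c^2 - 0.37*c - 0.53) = -2.64*c^5 - 4.32*c^4 + 0.86*c^3 - 2.19*c^2 - 1.72*c - 3.54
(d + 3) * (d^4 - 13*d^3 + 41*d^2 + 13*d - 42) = d^5 - 10*d^4 + 2*d^3 + 136*d^2 - 3*d - 126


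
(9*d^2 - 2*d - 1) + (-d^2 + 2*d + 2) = 8*d^2 + 1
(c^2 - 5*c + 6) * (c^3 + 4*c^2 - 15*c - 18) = c^5 - c^4 - 29*c^3 + 81*c^2 - 108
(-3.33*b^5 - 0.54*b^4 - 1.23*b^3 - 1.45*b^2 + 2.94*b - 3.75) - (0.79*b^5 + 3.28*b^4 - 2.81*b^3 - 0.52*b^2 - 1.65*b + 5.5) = -4.12*b^5 - 3.82*b^4 + 1.58*b^3 - 0.93*b^2 + 4.59*b - 9.25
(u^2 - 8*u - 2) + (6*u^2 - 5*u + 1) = 7*u^2 - 13*u - 1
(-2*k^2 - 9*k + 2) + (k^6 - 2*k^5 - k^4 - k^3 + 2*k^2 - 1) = k^6 - 2*k^5 - k^4 - k^3 - 9*k + 1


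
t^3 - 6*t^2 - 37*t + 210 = (t - 7)*(t - 5)*(t + 6)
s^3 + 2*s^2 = s^2*(s + 2)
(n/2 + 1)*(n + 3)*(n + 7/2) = n^3/2 + 17*n^2/4 + 47*n/4 + 21/2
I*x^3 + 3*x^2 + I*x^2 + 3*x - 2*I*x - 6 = (x + 2)*(x - 3*I)*(I*x - I)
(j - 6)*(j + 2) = j^2 - 4*j - 12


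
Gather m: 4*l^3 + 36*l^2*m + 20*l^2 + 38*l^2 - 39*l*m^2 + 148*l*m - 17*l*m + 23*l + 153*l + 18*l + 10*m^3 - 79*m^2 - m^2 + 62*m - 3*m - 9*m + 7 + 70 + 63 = 4*l^3 + 58*l^2 + 194*l + 10*m^3 + m^2*(-39*l - 80) + m*(36*l^2 + 131*l + 50) + 140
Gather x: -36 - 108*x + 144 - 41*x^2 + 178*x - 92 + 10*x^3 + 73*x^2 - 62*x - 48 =10*x^3 + 32*x^2 + 8*x - 32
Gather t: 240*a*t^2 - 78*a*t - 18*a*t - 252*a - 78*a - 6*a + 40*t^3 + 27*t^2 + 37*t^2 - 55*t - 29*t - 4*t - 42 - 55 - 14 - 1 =-336*a + 40*t^3 + t^2*(240*a + 64) + t*(-96*a - 88) - 112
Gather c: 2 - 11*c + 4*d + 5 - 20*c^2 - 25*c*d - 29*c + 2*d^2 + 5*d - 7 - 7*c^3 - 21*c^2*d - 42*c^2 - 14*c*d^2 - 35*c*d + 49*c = -7*c^3 + c^2*(-21*d - 62) + c*(-14*d^2 - 60*d + 9) + 2*d^2 + 9*d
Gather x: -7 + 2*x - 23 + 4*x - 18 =6*x - 48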